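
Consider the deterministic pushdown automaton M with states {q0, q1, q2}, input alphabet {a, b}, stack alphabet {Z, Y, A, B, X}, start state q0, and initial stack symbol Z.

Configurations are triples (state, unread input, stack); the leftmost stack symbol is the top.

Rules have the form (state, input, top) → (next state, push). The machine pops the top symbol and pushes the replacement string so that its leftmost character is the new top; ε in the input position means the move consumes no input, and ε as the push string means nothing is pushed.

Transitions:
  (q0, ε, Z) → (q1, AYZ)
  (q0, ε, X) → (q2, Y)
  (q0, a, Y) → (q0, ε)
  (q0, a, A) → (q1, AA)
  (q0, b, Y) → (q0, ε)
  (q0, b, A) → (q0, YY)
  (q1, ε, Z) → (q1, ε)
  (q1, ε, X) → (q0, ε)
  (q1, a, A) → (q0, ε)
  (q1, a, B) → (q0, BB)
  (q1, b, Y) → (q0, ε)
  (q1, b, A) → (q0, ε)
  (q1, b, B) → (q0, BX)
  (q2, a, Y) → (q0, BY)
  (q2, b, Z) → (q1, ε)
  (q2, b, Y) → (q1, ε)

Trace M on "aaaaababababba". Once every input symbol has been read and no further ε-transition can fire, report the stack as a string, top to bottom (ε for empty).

(q0, aaaaababababba, Z) ⊢ (q1, aaaaababababba, AYZ) ⊢ (q0, aaaababababba, YZ) ⊢ (q0, aaababababba, Z) ⊢ (q1, aaababababba, AYZ) ⊢ (q0, aababababba, YZ) ⊢ (q0, ababababba, Z) ⊢ (q1, ababababba, AYZ) ⊢ (q0, babababba, YZ) ⊢ (q0, abababba, Z) ⊢ (q1, abababba, AYZ) ⊢ (q0, bababba, YZ) ⊢ (q0, ababba, Z) ⊢ (q1, ababba, AYZ) ⊢ (q0, babba, YZ) ⊢ (q0, abba, Z) ⊢ (q1, abba, AYZ) ⊢ (q0, bba, YZ) ⊢ (q0, ba, Z) ⊢ (q1, ba, AYZ) ⊢ (q0, a, YZ) ⊢ (q0, ε, Z) ⊢ (q1, ε, AYZ)
All input consumed in state q1 with stack AYZ.

AYZ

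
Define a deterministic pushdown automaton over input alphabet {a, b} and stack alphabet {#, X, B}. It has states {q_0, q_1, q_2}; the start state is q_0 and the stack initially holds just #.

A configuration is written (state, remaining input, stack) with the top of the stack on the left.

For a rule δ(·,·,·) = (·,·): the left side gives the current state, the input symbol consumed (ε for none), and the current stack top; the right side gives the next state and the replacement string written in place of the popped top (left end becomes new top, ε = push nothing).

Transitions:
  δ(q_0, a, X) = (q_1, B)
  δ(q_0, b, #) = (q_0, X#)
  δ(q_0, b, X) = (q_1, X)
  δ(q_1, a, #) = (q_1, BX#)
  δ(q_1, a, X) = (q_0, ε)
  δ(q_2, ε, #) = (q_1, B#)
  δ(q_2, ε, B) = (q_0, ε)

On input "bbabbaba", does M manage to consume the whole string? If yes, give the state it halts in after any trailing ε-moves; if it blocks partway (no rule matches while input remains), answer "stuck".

(q_0, bbabbaba, #)
  read b, top #: go to q_0, push X# → (q_0, babbaba, X#)
  read b, top X: go to q_1, push X → (q_1, abbaba, X#)
  read a, top X: go to q_0, push ε → (q_0, bbaba, #)
  read b, top #: go to q_0, push X# → (q_0, baba, X#)
  read b, top X: go to q_1, push X → (q_1, aba, X#)
  read a, top X: go to q_0, push ε → (q_0, ba, #)
  read b, top #: go to q_0, push X# → (q_0, a, X#)
  read a, top X: go to q_1, push B → (q_1, ε, B#)
All input consumed; M is in state q_1.

q_1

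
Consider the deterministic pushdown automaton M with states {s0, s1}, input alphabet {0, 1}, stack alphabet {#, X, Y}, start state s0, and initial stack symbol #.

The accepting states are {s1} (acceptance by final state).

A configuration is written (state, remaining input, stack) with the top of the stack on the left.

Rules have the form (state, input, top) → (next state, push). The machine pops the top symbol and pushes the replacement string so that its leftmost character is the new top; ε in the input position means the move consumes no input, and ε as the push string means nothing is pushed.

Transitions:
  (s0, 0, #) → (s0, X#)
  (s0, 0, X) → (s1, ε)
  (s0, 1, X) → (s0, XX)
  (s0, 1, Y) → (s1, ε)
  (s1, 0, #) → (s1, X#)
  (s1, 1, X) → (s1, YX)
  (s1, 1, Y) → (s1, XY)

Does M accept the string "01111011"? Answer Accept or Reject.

(s0, 01111011, #)
  read 0, top #: go to s0, push X# → (s0, 1111011, X#)
  read 1, top X: go to s0, push XX → (s0, 111011, XX#)
  read 1, top X: go to s0, push XX → (s0, 11011, XXX#)
  read 1, top X: go to s0, push XX → (s0, 1011, XXXX#)
  read 1, top X: go to s0, push XX → (s0, 011, XXXXX#)
  read 0, top X: go to s1, push ε → (s1, 11, XXXX#)
  read 1, top X: go to s1, push YX → (s1, 1, YXXXX#)
  read 1, top Y: go to s1, push XY → (s1, ε, XYXXXX#)
All input consumed; state s1 ∈ F.

Accept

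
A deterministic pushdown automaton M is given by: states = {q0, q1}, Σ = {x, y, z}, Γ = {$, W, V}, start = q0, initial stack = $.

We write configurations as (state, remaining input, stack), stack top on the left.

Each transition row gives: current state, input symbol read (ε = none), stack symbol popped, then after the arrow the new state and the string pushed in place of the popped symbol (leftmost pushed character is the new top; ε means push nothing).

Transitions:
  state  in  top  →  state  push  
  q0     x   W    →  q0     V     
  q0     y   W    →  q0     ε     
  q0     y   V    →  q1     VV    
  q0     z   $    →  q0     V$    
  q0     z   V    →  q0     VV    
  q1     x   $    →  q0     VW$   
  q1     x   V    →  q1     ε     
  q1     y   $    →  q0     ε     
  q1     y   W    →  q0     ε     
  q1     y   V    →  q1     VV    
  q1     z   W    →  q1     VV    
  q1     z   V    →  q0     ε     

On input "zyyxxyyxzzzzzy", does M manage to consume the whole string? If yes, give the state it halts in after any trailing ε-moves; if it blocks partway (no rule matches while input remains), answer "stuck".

q1

(q0, zyyxxyyxzzzzzy, $)
  read z, top $: go to q0, push V$ → (q0, yyxxyyxzzzzzy, V$)
  read y, top V: go to q1, push VV → (q1, yxxyyxzzzzzy, VV$)
  read y, top V: go to q1, push VV → (q1, xxyyxzzzzzy, VVV$)
  read x, top V: go to q1, push ε → (q1, xyyxzzzzzy, VV$)
  read x, top V: go to q1, push ε → (q1, yyxzzzzzy, V$)
  read y, top V: go to q1, push VV → (q1, yxzzzzzy, VV$)
  read y, top V: go to q1, push VV → (q1, xzzzzzy, VVV$)
  read x, top V: go to q1, push ε → (q1, zzzzzy, VV$)
  read z, top V: go to q0, push ε → (q0, zzzzy, V$)
  read z, top V: go to q0, push VV → (q0, zzzy, VV$)
  read z, top V: go to q0, push VV → (q0, zzy, VVV$)
  read z, top V: go to q0, push VV → (q0, zy, VVVV$)
  read z, top V: go to q0, push VV → (q0, y, VVVVV$)
  read y, top V: go to q1, push VV → (q1, ε, VVVVVV$)
All input consumed; M is in state q1.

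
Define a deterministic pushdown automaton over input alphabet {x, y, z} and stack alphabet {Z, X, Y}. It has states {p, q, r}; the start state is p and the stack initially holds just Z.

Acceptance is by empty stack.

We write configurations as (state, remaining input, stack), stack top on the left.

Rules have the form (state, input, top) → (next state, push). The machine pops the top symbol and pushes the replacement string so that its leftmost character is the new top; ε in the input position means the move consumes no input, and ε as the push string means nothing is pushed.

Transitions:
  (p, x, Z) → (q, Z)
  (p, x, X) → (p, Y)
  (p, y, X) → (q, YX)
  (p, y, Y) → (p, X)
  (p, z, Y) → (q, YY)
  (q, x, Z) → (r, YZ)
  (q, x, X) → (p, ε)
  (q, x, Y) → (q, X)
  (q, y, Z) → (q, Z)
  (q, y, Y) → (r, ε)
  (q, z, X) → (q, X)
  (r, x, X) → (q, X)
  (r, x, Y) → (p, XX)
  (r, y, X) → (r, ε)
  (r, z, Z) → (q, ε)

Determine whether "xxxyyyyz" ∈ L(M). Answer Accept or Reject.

Accept

(p, xxxyyyyz, Z)
  read x, top Z: go to q, push Z → (q, xxyyyyz, Z)
  read x, top Z: go to r, push YZ → (r, xyyyyz, YZ)
  read x, top Y: go to p, push XX → (p, yyyyz, XXZ)
  read y, top X: go to q, push YX → (q, yyyz, YXXZ)
  read y, top Y: go to r, push ε → (r, yyz, XXZ)
  read y, top X: go to r, push ε → (r, yz, XZ)
  read y, top X: go to r, push ε → (r, z, Z)
  read z, top Z: go to q, push ε → (q, ε, ε)
All input consumed and the stack is empty.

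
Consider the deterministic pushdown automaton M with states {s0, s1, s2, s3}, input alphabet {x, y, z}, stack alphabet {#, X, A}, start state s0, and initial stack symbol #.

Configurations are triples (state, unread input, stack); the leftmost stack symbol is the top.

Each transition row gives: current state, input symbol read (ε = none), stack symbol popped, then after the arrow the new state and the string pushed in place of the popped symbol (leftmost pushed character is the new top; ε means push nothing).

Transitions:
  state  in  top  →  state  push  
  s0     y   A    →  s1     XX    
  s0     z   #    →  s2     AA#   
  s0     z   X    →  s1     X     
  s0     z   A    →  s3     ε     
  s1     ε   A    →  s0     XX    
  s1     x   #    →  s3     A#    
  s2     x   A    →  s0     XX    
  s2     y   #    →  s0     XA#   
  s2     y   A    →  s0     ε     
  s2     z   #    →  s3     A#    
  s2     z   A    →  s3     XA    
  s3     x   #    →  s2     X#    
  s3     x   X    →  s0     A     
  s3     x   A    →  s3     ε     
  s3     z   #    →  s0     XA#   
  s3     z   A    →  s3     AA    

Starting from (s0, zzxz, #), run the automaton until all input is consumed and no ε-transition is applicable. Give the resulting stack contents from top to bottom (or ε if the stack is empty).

AA#

(s0, zzxz, #)
  read z, top #: go to s2, push AA# → (s2, zxz, AA#)
  read z, top A: go to s3, push XA → (s3, xz, XAA#)
  read x, top X: go to s0, push A → (s0, z, AAA#)
  read z, top A: go to s3, push ε → (s3, ε, AA#)
All input consumed in state s3 with stack AA#.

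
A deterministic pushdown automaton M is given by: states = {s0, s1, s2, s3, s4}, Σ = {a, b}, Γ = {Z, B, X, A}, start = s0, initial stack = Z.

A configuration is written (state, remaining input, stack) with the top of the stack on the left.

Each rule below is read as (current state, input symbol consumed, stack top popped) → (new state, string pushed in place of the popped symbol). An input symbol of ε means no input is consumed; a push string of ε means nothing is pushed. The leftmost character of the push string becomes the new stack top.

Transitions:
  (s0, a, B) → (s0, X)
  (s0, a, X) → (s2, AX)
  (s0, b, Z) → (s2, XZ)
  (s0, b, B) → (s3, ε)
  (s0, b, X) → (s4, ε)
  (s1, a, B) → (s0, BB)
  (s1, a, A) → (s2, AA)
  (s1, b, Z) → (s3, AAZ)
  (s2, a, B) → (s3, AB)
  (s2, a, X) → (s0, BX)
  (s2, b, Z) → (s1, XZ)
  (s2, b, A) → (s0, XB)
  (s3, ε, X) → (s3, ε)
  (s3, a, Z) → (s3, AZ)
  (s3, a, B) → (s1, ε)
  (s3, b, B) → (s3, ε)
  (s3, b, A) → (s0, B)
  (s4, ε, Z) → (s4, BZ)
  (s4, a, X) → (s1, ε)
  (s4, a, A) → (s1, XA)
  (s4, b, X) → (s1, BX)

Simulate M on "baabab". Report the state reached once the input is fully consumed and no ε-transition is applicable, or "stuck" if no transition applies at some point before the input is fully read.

s3

(s0, baabab, Z)
  read b, top Z: go to s2, push XZ → (s2, aabab, XZ)
  read a, top X: go to s0, push BX → (s0, abab, BXZ)
  read a, top B: go to s0, push X → (s0, bab, XXZ)
  read b, top X: go to s4, push ε → (s4, ab, XZ)
  read a, top X: go to s1, push ε → (s1, b, Z)
  read b, top Z: go to s3, push AAZ → (s3, ε, AAZ)
All input consumed; M is in state s3.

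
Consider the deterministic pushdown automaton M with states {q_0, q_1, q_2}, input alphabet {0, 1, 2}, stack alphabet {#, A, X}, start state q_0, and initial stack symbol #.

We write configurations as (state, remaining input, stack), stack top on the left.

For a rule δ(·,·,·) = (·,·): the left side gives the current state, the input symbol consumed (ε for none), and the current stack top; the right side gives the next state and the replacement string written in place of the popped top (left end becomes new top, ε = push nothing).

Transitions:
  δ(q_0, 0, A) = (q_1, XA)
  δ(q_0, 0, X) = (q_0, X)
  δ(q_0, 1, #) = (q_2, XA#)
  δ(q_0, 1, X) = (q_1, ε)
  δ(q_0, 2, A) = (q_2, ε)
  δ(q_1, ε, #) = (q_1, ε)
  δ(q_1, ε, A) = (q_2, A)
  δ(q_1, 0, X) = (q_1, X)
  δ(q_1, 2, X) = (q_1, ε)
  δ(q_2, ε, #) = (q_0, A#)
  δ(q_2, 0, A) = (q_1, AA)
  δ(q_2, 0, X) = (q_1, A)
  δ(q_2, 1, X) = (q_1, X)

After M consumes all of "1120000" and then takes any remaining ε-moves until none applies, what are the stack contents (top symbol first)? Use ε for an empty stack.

AAAAA#

(q_0, 1120000, #) ⊢ (q_2, 120000, XA#) ⊢ (q_1, 20000, XA#) ⊢ (q_1, 0000, A#) ⊢ (q_2, 0000, A#) ⊢ (q_1, 000, AA#) ⊢ (q_2, 000, AA#) ⊢ (q_1, 00, AAA#) ⊢ (q_2, 00, AAA#) ⊢ (q_1, 0, AAAA#) ⊢ (q_2, 0, AAAA#) ⊢ (q_1, ε, AAAAA#) ⊢ (q_2, ε, AAAAA#)
All input consumed in state q_2 with stack AAAAA#.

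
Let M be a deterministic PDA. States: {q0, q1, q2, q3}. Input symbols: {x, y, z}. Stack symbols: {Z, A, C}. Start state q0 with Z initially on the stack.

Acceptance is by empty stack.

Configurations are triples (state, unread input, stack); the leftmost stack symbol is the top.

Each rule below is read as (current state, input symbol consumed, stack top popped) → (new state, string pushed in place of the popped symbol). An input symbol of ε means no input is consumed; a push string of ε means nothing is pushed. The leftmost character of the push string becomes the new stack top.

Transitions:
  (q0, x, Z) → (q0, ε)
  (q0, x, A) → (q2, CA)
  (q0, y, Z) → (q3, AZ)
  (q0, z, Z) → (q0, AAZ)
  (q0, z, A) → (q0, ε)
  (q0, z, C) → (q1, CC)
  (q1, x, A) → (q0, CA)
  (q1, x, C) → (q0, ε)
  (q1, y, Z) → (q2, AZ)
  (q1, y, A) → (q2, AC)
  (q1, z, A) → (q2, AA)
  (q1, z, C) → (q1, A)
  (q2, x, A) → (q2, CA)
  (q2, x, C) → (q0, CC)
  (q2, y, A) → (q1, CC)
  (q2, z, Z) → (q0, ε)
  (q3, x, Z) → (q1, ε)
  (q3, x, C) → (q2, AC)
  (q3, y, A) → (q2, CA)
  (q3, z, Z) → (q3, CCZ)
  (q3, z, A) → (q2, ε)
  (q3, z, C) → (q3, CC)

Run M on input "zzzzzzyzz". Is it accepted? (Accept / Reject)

(q0, zzzzzzyzz, Z)
  read z, top Z: go to q0, push AAZ → (q0, zzzzzyzz, AAZ)
  read z, top A: go to q0, push ε → (q0, zzzzyzz, AZ)
  read z, top A: go to q0, push ε → (q0, zzzyzz, Z)
  read z, top Z: go to q0, push AAZ → (q0, zzyzz, AAZ)
  read z, top A: go to q0, push ε → (q0, zyzz, AZ)
  read z, top A: go to q0, push ε → (q0, yzz, Z)
  read y, top Z: go to q3, push AZ → (q3, zz, AZ)
  read z, top A: go to q2, push ε → (q2, z, Z)
  read z, top Z: go to q0, push ε → (q0, ε, ε)
All input consumed and the stack is empty.

Accept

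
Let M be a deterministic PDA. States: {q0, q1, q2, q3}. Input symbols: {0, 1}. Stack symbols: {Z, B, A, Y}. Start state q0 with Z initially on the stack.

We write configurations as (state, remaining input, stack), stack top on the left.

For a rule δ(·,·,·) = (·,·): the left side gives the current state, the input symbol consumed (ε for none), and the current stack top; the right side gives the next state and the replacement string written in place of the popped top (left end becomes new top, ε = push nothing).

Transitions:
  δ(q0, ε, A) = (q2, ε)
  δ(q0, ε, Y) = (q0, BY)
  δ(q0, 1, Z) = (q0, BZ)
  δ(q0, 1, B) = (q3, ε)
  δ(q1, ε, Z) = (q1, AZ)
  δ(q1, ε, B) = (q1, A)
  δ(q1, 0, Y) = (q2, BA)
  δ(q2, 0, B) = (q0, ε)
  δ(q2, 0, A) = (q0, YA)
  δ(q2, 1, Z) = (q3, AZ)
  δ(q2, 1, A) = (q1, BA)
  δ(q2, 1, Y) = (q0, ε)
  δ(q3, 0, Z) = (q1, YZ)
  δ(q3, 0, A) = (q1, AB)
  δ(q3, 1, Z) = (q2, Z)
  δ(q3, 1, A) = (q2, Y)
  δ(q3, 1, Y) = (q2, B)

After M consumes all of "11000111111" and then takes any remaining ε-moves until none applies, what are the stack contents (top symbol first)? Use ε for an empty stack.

(q0, 11000111111, Z)
  read 1, top Z: go to q0, push BZ → (q0, 1000111111, BZ)
  read 1, top B: go to q3, push ε → (q3, 000111111, Z)
  read 0, top Z: go to q1, push YZ → (q1, 00111111, YZ)
  read 0, top Y: go to q2, push BA → (q2, 0111111, BAZ)
  read 0, top B: go to q0, push ε → (q0, 111111, AZ)
  ε-move, top A: go to q2, push ε → (q2, 111111, Z)
  read 1, top Z: go to q3, push AZ → (q3, 11111, AZ)
  read 1, top A: go to q2, push Y → (q2, 1111, YZ)
  read 1, top Y: go to q0, push ε → (q0, 111, Z)
  read 1, top Z: go to q0, push BZ → (q0, 11, BZ)
  read 1, top B: go to q3, push ε → (q3, 1, Z)
  read 1, top Z: go to q2, push Z → (q2, ε, Z)
All input consumed in state q2 with stack Z.

Z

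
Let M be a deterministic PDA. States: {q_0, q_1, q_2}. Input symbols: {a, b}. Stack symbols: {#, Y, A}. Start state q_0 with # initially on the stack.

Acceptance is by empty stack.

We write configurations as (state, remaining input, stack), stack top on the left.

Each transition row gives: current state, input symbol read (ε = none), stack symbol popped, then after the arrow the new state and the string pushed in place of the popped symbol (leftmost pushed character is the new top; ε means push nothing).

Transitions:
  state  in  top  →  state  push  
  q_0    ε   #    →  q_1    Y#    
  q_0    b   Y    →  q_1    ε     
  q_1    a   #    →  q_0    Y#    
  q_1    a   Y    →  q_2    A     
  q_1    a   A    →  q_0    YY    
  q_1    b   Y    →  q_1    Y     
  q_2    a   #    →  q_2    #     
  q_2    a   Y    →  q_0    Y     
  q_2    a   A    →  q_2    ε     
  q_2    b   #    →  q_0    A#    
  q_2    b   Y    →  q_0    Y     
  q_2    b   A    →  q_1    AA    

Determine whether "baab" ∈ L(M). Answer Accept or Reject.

Reject

(q_0, baab, #)
  ε-move, top #: go to q_1, push Y# → (q_1, baab, Y#)
  read b, top Y: go to q_1, push Y → (q_1, aab, Y#)
  read a, top Y: go to q_2, push A → (q_2, ab, A#)
  read a, top A: go to q_2, push ε → (q_2, b, #)
  read b, top #: go to q_0, push A# → (q_0, ε, A#)
All input consumed; stack is A#, not empty, and no further ε-move applies.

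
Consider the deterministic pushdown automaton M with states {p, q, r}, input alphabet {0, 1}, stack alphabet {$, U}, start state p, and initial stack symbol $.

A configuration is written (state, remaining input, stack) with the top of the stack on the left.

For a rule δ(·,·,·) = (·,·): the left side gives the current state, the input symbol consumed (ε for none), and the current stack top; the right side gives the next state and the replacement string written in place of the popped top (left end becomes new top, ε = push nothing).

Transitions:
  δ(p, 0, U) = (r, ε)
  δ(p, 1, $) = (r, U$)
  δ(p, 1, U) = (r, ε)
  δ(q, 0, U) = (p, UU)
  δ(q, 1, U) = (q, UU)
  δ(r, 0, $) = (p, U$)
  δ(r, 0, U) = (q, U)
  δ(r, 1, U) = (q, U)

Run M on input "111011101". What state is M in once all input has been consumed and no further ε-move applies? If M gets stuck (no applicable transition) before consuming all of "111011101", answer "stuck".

(p, 111011101, $)
  read 1, top $: go to r, push U$ → (r, 11011101, U$)
  read 1, top U: go to q, push U → (q, 1011101, U$)
  read 1, top U: go to q, push UU → (q, 011101, UU$)
  read 0, top U: go to p, push UU → (p, 11101, UUU$)
  read 1, top U: go to r, push ε → (r, 1101, UU$)
  read 1, top U: go to q, push U → (q, 101, UU$)
  read 1, top U: go to q, push UU → (q, 01, UUU$)
  read 0, top U: go to p, push UU → (p, 1, UUUU$)
  read 1, top U: go to r, push ε → (r, ε, UUU$)
All input consumed; M is in state r.

r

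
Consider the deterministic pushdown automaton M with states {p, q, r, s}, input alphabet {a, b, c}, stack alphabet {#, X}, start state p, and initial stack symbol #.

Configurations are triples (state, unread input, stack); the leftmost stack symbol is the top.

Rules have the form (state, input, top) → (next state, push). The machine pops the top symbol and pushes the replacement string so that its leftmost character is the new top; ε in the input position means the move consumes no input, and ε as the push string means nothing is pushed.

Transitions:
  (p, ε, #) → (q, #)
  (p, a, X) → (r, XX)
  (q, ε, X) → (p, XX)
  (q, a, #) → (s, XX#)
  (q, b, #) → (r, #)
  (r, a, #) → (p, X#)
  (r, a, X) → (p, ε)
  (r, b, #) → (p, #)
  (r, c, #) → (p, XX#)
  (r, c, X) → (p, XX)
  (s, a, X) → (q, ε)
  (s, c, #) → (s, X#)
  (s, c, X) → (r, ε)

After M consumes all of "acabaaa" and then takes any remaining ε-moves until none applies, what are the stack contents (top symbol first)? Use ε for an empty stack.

(p, acabaaa, #)
  ε-move, top #: go to q, push # → (q, acabaaa, #)
  read a, top #: go to s, push XX# → (s, cabaaa, XX#)
  read c, top X: go to r, push ε → (r, abaaa, X#)
  read a, top X: go to p, push ε → (p, baaa, #)
  ε-move, top #: go to q, push # → (q, baaa, #)
  read b, top #: go to r, push # → (r, aaa, #)
  read a, top #: go to p, push X# → (p, aa, X#)
  read a, top X: go to r, push XX → (r, a, XX#)
  read a, top X: go to p, push ε → (p, ε, X#)
All input consumed in state p with stack X#.

X#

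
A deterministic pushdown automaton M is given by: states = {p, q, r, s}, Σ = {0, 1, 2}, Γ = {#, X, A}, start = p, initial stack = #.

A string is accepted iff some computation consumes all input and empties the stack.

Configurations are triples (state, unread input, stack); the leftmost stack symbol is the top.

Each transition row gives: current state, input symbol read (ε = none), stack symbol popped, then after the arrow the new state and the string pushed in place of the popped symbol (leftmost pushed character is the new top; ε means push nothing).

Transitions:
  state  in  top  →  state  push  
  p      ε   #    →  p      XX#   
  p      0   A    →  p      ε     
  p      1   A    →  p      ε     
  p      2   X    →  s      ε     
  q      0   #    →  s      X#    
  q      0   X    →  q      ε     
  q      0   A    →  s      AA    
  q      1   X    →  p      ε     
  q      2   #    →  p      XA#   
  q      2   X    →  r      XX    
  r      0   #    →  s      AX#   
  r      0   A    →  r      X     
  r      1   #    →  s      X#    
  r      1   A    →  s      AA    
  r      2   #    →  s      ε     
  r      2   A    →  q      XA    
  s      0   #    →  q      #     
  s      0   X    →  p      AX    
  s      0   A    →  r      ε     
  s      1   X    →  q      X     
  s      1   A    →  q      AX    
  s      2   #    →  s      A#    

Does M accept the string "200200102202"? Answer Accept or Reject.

Accept

(p, 200200102202, #)
  ε-move, top #: go to p, push XX# → (p, 200200102202, XX#)
  read 2, top X: go to s, push ε → (s, 00200102202, X#)
  read 0, top X: go to p, push AX → (p, 0200102202, AX#)
  read 0, top A: go to p, push ε → (p, 200102202, X#)
  read 2, top X: go to s, push ε → (s, 00102202, #)
  read 0, top #: go to q, push # → (q, 0102202, #)
  read 0, top #: go to s, push X# → (s, 102202, X#)
  read 1, top X: go to q, push X → (q, 02202, X#)
  read 0, top X: go to q, push ε → (q, 2202, #)
  read 2, top #: go to p, push XA# → (p, 202, XA#)
  read 2, top X: go to s, push ε → (s, 02, A#)
  read 0, top A: go to r, push ε → (r, 2, #)
  read 2, top #: go to s, push ε → (s, ε, ε)
All input consumed and the stack is empty.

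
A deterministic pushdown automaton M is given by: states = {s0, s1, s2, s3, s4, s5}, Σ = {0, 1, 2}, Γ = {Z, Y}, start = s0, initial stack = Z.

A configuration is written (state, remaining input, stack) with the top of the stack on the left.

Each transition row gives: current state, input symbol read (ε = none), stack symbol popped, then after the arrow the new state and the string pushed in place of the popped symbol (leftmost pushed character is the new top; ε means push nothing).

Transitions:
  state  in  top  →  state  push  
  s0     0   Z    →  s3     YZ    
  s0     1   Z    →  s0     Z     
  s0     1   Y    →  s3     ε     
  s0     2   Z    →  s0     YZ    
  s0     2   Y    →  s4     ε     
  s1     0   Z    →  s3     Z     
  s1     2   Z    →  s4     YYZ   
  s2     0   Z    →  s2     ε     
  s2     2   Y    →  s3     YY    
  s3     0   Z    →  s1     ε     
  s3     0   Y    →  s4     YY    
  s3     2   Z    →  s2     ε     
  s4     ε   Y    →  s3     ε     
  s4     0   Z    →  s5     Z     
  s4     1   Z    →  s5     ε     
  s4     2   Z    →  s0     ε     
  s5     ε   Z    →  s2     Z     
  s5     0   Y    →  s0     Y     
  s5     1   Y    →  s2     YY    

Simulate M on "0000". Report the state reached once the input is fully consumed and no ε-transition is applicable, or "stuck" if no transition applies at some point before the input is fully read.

s3

(s0, 0000, Z) ⊢ (s3, 000, YZ) ⊢ (s4, 00, YYZ) ⊢ (s3, 00, YZ) ⊢ (s4, 0, YYZ) ⊢ (s3, 0, YZ) ⊢ (s4, ε, YYZ) ⊢ (s3, ε, YZ)
All input consumed; M is in state s3.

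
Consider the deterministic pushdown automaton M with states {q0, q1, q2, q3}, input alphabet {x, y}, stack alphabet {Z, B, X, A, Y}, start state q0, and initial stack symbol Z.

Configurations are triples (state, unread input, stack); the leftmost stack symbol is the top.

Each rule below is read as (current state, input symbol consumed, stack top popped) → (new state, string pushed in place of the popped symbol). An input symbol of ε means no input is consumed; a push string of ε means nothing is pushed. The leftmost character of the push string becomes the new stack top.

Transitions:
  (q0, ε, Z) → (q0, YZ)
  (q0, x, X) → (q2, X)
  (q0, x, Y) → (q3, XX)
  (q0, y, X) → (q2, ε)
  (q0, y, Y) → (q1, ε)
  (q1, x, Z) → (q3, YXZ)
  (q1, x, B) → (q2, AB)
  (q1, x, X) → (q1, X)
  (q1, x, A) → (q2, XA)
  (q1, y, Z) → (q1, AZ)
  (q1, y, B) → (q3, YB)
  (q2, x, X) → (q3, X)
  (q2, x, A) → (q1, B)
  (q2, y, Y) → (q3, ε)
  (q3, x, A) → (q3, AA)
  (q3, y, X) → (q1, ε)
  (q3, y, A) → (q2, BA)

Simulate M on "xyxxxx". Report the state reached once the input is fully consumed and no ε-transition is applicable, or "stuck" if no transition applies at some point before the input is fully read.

q1

(q0, xyxxxx, Z)
  ε-move, top Z: go to q0, push YZ → (q0, xyxxxx, YZ)
  read x, top Y: go to q3, push XX → (q3, yxxxx, XXZ)
  read y, top X: go to q1, push ε → (q1, xxxx, XZ)
  read x, top X: go to q1, push X → (q1, xxx, XZ)
  read x, top X: go to q1, push X → (q1, xx, XZ)
  read x, top X: go to q1, push X → (q1, x, XZ)
  read x, top X: go to q1, push X → (q1, ε, XZ)
All input consumed; M is in state q1.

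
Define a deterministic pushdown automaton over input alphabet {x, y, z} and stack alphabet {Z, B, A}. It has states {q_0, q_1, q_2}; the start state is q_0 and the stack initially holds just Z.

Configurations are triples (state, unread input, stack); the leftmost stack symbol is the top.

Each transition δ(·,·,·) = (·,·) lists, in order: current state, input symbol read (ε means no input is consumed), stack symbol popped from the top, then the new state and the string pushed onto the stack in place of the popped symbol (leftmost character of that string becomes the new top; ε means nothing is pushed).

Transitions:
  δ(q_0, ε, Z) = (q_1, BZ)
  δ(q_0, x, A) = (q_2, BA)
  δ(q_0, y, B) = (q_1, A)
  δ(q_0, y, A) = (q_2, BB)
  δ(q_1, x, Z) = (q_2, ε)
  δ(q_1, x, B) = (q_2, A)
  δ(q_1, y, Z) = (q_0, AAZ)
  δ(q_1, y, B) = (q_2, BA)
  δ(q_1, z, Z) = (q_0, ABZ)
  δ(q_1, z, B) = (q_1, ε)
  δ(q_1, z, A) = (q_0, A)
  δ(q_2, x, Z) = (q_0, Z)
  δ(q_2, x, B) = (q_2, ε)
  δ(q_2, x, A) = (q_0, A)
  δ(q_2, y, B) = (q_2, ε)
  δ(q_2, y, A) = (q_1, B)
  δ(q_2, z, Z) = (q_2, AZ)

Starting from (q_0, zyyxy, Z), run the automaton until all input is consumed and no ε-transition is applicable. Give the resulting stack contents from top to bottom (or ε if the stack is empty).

AZ

(q_0, zyyxy, Z) ⊢ (q_1, zyyxy, BZ) ⊢ (q_1, yyxy, Z) ⊢ (q_0, yxy, AAZ) ⊢ (q_2, xy, BBAZ) ⊢ (q_2, y, BAZ) ⊢ (q_2, ε, AZ)
All input consumed in state q_2 with stack AZ.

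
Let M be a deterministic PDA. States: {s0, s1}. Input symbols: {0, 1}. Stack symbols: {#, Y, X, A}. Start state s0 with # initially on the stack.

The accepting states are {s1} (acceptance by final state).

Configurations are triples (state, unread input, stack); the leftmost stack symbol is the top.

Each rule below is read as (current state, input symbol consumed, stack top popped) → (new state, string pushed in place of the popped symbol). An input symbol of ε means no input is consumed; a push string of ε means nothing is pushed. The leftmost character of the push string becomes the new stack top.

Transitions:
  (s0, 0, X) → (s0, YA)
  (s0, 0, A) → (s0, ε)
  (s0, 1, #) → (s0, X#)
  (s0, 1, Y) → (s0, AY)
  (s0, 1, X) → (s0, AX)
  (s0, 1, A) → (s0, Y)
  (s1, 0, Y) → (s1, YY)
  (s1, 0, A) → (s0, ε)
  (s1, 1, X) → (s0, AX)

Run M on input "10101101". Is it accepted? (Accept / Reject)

(s0, 10101101, #)
  read 1, top #: go to s0, push X# → (s0, 0101101, X#)
  read 0, top X: go to s0, push YA → (s0, 101101, YA#)
  read 1, top Y: go to s0, push AY → (s0, 01101, AYA#)
  read 0, top A: go to s0, push ε → (s0, 1101, YA#)
  read 1, top Y: go to s0, push AY → (s0, 101, AYA#)
  read 1, top A: go to s0, push Y → (s0, 01, YYA#)
No transition applies at (s0, 01, YYA#); input not fully consumed.

Reject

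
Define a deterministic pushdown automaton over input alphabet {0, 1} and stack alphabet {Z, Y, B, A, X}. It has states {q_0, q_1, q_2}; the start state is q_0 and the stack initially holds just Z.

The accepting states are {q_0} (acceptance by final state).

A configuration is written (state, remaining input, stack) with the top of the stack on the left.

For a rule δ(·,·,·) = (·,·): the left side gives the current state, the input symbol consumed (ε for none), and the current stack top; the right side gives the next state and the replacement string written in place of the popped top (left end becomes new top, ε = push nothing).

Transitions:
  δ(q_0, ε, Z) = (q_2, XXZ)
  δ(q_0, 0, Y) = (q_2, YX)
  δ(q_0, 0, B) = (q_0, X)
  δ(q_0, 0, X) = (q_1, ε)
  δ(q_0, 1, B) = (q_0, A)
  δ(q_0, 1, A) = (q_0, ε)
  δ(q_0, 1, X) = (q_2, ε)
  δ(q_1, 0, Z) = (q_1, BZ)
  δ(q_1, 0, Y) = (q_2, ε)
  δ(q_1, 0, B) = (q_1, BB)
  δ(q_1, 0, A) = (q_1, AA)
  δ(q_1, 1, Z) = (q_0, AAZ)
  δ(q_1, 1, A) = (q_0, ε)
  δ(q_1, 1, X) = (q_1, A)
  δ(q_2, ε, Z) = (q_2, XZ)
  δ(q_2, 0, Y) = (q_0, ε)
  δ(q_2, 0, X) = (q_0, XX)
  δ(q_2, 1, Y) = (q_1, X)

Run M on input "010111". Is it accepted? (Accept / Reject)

(q_0, 010111, Z)
  ε-move, top Z: go to q_2, push XXZ → (q_2, 010111, XXZ)
  read 0, top X: go to q_0, push XX → (q_0, 10111, XXXZ)
  read 1, top X: go to q_2, push ε → (q_2, 0111, XXZ)
  read 0, top X: go to q_0, push XX → (q_0, 111, XXXZ)
  read 1, top X: go to q_2, push ε → (q_2, 11, XXZ)
No transition applies at (q_2, 11, XXZ); input not fully consumed.

Reject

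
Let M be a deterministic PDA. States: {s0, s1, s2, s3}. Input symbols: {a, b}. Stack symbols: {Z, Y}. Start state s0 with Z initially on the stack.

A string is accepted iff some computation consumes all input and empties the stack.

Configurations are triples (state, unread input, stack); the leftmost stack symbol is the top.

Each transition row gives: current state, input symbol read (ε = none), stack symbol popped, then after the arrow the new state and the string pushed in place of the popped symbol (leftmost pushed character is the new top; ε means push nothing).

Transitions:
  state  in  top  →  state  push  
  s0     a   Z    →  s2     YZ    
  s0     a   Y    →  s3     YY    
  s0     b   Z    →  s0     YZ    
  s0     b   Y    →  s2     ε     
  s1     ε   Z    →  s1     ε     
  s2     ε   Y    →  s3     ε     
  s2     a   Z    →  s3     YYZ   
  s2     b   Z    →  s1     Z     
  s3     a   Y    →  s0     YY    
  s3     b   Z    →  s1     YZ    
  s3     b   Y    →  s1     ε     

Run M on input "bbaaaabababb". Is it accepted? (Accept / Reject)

(s0, bbaaaabababb, Z)
  read b, top Z: go to s0, push YZ → (s0, baaaabababb, YZ)
  read b, top Y: go to s2, push ε → (s2, aaaabababb, Z)
  read a, top Z: go to s3, push YYZ → (s3, aaabababb, YYZ)
  read a, top Y: go to s0, push YY → (s0, aabababb, YYYZ)
  read a, top Y: go to s3, push YY → (s3, abababb, YYYYZ)
  read a, top Y: go to s0, push YY → (s0, bababb, YYYYYZ)
  read b, top Y: go to s2, push ε → (s2, ababb, YYYYZ)
  ε-move, top Y: go to s3, push ε → (s3, ababb, YYYZ)
  read a, top Y: go to s0, push YY → (s0, babb, YYYYZ)
  read b, top Y: go to s2, push ε → (s2, abb, YYYZ)
  ε-move, top Y: go to s3, push ε → (s3, abb, YYZ)
  read a, top Y: go to s0, push YY → (s0, bb, YYYZ)
  read b, top Y: go to s2, push ε → (s2, b, YYZ)
  ε-move, top Y: go to s3, push ε → (s3, b, YZ)
  read b, top Y: go to s1, push ε → (s1, ε, Z)
  ε-move, top Z: go to s1, push ε → (s1, ε, ε)
All input consumed and the stack is empty.

Accept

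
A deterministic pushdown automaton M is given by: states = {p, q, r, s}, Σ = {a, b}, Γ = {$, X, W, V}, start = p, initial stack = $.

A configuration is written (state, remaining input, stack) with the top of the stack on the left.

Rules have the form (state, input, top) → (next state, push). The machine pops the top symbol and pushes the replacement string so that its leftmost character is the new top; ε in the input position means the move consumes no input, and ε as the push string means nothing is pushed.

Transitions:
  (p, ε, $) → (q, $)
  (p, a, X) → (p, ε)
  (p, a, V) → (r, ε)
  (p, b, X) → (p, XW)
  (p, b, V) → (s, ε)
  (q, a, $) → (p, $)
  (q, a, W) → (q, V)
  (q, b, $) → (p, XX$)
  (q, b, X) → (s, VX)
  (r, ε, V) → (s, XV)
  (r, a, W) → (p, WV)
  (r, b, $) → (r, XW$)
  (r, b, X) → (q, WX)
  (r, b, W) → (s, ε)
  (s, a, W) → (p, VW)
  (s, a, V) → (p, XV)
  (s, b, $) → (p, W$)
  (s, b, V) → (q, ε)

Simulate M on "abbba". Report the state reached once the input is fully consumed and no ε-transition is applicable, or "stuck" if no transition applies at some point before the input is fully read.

(p, abbba, $) ⊢ (q, abbba, $) ⊢ (p, bbba, $) ⊢ (q, bbba, $) ⊢ (p, bba, XX$) ⊢ (p, ba, XWX$) ⊢ (p, a, XWWX$) ⊢ (p, ε, WWX$)
All input consumed; M is in state p.

p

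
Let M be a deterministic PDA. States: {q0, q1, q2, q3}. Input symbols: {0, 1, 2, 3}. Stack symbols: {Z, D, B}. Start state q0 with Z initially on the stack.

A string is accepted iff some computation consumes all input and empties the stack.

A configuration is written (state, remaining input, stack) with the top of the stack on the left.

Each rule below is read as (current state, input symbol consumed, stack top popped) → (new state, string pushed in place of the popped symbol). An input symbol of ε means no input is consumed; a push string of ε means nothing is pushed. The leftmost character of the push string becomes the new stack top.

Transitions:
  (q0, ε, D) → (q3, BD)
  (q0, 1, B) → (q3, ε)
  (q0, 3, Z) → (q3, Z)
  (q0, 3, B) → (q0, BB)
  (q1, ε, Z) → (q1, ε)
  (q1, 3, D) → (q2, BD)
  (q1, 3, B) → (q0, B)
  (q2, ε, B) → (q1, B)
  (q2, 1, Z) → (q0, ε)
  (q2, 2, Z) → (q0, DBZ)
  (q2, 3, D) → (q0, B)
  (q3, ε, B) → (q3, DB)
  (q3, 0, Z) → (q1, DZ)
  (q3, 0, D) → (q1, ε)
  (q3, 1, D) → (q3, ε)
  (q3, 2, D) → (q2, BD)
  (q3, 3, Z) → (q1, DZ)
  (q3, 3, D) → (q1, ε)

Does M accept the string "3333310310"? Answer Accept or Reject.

Accept

(q0, 3333310310, Z) ⊢ (q3, 333310310, Z) ⊢ (q1, 33310310, DZ) ⊢ (q2, 3310310, BDZ) ⊢ (q1, 3310310, BDZ) ⊢ (q0, 310310, BDZ) ⊢ (q0, 10310, BBDZ) ⊢ (q3, 0310, BDZ) ⊢ (q3, 0310, DBDZ) ⊢ (q1, 310, BDZ) ⊢ (q0, 10, BDZ) ⊢ (q3, 0, DZ) ⊢ (q1, ε, Z) ⊢ (q1, ε, ε)
All input consumed and the stack is empty.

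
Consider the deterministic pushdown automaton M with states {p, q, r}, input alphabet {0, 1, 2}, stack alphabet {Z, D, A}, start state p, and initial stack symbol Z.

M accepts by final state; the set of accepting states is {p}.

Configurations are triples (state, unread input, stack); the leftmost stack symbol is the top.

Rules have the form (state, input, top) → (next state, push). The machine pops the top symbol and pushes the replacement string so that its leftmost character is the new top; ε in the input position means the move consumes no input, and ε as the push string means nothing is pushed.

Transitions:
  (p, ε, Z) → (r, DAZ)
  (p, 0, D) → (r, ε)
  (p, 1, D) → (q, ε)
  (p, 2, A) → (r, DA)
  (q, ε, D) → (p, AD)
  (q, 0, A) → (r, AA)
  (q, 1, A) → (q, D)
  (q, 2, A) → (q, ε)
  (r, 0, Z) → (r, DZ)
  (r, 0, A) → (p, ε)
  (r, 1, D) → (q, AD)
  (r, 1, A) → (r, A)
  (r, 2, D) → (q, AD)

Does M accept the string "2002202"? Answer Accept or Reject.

Reject

(p, 2002202, Z)
  ε-move, top Z: go to r, push DAZ → (r, 2002202, DAZ)
  read 2, top D: go to q, push AD → (q, 002202, ADAZ)
  read 0, top A: go to r, push AA → (r, 02202, AADAZ)
  read 0, top A: go to p, push ε → (p, 2202, ADAZ)
  read 2, top A: go to r, push DA → (r, 202, DADAZ)
  read 2, top D: go to q, push AD → (q, 02, ADADAZ)
  read 0, top A: go to r, push AA → (r, 2, AADADAZ)
No transition applies at (r, 2, AADADAZ); input not fully consumed.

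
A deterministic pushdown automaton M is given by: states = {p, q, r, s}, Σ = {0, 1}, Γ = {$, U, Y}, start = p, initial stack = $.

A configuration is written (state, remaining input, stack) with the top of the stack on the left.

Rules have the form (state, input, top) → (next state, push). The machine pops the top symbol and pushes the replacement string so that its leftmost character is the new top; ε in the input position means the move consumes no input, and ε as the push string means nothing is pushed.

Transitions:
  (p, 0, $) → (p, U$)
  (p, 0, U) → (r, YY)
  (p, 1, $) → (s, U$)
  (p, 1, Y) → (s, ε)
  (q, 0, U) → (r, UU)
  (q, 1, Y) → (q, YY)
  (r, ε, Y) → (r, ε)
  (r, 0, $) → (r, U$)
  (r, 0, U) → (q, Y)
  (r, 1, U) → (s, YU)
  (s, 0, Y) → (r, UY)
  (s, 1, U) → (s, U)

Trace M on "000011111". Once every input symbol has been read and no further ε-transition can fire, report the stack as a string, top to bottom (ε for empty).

(p, 000011111, $)
  read 0, top $: go to p, push U$ → (p, 00011111, U$)
  read 0, top U: go to r, push YY → (r, 0011111, YY$)
  ε-move, top Y: go to r, push ε → (r, 0011111, Y$)
  ε-move, top Y: go to r, push ε → (r, 0011111, $)
  read 0, top $: go to r, push U$ → (r, 011111, U$)
  read 0, top U: go to q, push Y → (q, 11111, Y$)
  read 1, top Y: go to q, push YY → (q, 1111, YY$)
  read 1, top Y: go to q, push YY → (q, 111, YYY$)
  read 1, top Y: go to q, push YY → (q, 11, YYYY$)
  read 1, top Y: go to q, push YY → (q, 1, YYYYY$)
  read 1, top Y: go to q, push YY → (q, ε, YYYYYY$)
All input consumed in state q with stack YYYYYY$.

YYYYYY$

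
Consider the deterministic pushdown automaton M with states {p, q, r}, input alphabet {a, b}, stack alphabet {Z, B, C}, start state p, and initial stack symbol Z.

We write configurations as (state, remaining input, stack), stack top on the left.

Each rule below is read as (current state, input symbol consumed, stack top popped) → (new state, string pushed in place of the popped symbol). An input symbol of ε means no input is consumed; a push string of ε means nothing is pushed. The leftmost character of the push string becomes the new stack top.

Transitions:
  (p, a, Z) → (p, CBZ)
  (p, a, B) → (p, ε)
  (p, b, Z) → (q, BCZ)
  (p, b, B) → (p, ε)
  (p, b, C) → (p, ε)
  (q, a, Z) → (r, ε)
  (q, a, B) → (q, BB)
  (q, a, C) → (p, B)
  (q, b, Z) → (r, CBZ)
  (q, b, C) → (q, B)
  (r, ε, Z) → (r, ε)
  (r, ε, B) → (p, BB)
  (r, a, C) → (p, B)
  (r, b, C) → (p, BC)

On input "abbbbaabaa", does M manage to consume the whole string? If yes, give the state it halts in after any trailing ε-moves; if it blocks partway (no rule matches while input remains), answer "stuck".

stuck

(p, abbbbaabaa, Z) ⊢ (p, bbbbaabaa, CBZ) ⊢ (p, bbbaabaa, BZ) ⊢ (p, bbaabaa, Z) ⊢ (q, baabaa, BCZ)
No transition for (q, b, top B); M blocks with input baabaa remaining.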